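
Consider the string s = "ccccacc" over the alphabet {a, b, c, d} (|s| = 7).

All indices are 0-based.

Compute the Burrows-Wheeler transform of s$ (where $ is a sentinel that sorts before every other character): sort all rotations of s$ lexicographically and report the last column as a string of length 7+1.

ccccacc$

rank  rotation  last
    0  $ccccacc  c
    1  acc$cccc  c
    2  c$ccccac  c
    3  cacc$ccc  c
    4  cc$cccca  a
    5  ccacc$cc  c
    6  cccacc$c  c
    7  ccccacc$  $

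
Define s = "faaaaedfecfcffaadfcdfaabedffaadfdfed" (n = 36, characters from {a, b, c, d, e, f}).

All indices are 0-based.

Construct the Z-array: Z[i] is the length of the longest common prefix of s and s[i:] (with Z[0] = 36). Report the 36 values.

Z[0]=36
i=1: outside box; Z[1]=0
i=2: outside box; Z[2]=0
i=3: outside box; Z[3]=0
i=4: outside box; Z[4]=0
i=5: outside box; Z[5]=0
i=6: outside box; Z[6]=0
i=7: outside box; Z[7]=1 extend→box=[7,8)
i=8: outside box; Z[8]=0
i=9: outside box; Z[9]=0
i=10: outside box; Z[10]=1 extend→box=[10,11)
i=11: outside box; Z[11]=0
i=12: outside box; Z[12]=1 extend→box=[12,13)
i=13: outside box; Z[13]=3 extend→box=[13,16)
i=14: min(r-i=2, Z[1]=0)=0; Z[14]=0
i=15: min(r-i=1, Z[2]=0)=0; Z[15]=0
i=16: outside box; Z[16]=0
i=17: outside box; Z[17]=1 extend→box=[17,18)
i=18: outside box; Z[18]=0
i=19: outside box; Z[19]=0
i=20: outside box; Z[20]=3 extend→box=[20,23)
i=21: min(r-i=2, Z[1]=0)=0; Z[21]=0
i=22: min(r-i=1, Z[2]=0)=0; Z[22]=0
i=23: outside box; Z[23]=0
i=24: outside box; Z[24]=0
i=25: outside box; Z[25]=0
i=26: outside box; Z[26]=1 extend→box=[26,27)
i=27: outside box; Z[27]=3 extend→box=[27,30)
i=28: min(r-i=2, Z[1]=0)=0; Z[28]=0
i=29: min(r-i=1, Z[2]=0)=0; Z[29]=0
i=30: outside box; Z[30]=0
i=31: outside box; Z[31]=1 extend→box=[31,32)
i=32: outside box; Z[32]=0
i=33: outside box; Z[33]=1 extend→box=[33,34)
i=34: outside box; Z[34]=0
i=35: outside box; Z[35]=0

[36, 0, 0, 0, 0, 0, 0, 1, 0, 0, 1, 0, 1, 3, 0, 0, 0, 1, 0, 0, 3, 0, 0, 0, 0, 0, 1, 3, 0, 0, 0, 1, 0, 1, 0, 0]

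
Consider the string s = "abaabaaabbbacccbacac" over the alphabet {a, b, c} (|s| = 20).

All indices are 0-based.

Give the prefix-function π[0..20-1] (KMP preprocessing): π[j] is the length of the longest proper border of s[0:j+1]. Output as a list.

π[0] = 0
j=1 s[j]='b': π[1]=0 (border '')
j=2 s[j]='a': π[2]=1 (border 'a')
j=3 s[j]='a': k: 1→0; π[3]=1 (border 'a')
j=4 s[j]='b': π[4]=2 (border 'ab')
j=5 s[j]='a': π[5]=3 (border 'aba')
j=6 s[j]='a': π[6]=4 (border 'abaa')
j=7 s[j]='a': k: 4→1→0; π[7]=1 (border 'a')
j=8 s[j]='b': π[8]=2 (border 'ab')
j=9 s[j]='b': k: 2→0; π[9]=0 (border '')
j=10 s[j]='b': π[10]=0 (border '')
j=11 s[j]='a': π[11]=1 (border 'a')
j=12 s[j]='c': k: 1→0; π[12]=0 (border '')
j=13 s[j]='c': π[13]=0 (border '')
j=14 s[j]='c': π[14]=0 (border '')
j=15 s[j]='b': π[15]=0 (border '')
j=16 s[j]='a': π[16]=1 (border 'a')
j=17 s[j]='c': k: 1→0; π[17]=0 (border '')
j=18 s[j]='a': π[18]=1 (border 'a')
j=19 s[j]='c': k: 1→0; π[19]=0 (border '')

[0, 0, 1, 1, 2, 3, 4, 1, 2, 0, 0, 1, 0, 0, 0, 0, 1, 0, 1, 0]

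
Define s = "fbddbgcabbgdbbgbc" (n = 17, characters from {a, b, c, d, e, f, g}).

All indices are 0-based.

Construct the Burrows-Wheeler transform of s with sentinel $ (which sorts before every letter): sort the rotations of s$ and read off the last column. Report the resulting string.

rank  rotation            last
    0  $fbddbgcabbgdbbgbc  c
    1  abbgdbbgbc$fbddbgc  c
    2  bbgbc$fbddbgcabbgd  d
    3  bbgdbbgbc$fbddbgca  a
    4  bc$fbddbgcabbgdbbg  g
    5  bddbgcabbgdbbgbc$f  f
    6  bgbc$fbddbgcabbgdb  b
    7  bgcabbgdbbgbc$fbdd  d
    8  bgdbbgbc$fbddbgcab  b
    9  c$fbddbgcabbgdbbgb  b
   10  cabbgdbbgbc$fbddbg  g
   11  dbbgbc$fbddbgcabbg  g
   12  dbgcabbgdbbgbc$fbd  d
   13  ddbgcabbgdbbgbc$fb  b
   14  fbddbgcabbgdbbgbc$  $
   15  gbc$fbddbgcabbgdbb  b
   16  gcabbgdbbgbc$fbddb  b
   17  gdbbgbc$fbddbgcabb  b

ccdagfbdbbggdb$bbb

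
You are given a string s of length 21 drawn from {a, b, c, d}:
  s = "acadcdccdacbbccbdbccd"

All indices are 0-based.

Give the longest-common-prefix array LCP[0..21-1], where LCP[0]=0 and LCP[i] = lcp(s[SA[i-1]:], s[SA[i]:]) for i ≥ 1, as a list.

[0, 2, 1, 0, 1, 3, 1, 0, 1, 2, 1, 2, 3, 1, 2, 2, 0, 1, 1, 1, 2]

rank→(start, suffix):
  0 → (0, 'acadcdccdacbbccbdbccd')
  1 → (9, 'acbbccbdbccd')
  2 → (2, 'adcdccdacbbccbdbccd')
  3 → (11, 'bbccbdbccd')
  4 → (12, 'bccbdbccd')
  5 → (17, 'bccd')
  6 → (15, 'bdbccd')
  7 → (1, 'cadcdccdacbbccbdbccd')
  8 → (10, 'cbbccbdbccd')
  9 → (14, 'cbdbccd')
  10 → (13, 'ccbdbccd')
  11 → (18, 'ccd')
  12 → (6, 'ccdacbbccbdbccd')
  13 → (19, 'cd')
  14 → (7, 'cdacbbccbdbccd')
  15 → (4, 'cdccdacbbccbdbccd')
  16 → (20, 'd')
  17 → (8, 'dacbbccbdbccd')
  18 → (16, 'dbccd')
  19 → (5, 'dccdacbbccbdbccd')
  20 → (3, 'dcdccdacbbccbdbccd')

SA = [0, 9, 2, 11, 12, 17, 15, 1, 10, 14, 13, 18, 6, 19, 7, 4, 20, 8, 16, 5, 3]
[i] adj suffixes → lcp
  [1] 0/9 → 2 ('ac')
  [2] 9/2 → 1 ('a')
  [3] 2/11 → 0 ('')
  [4] 11/12 → 1 ('b')
  [5] 12/17 → 3 ('bcc')
  [6] 17/15 → 1 ('b')
  [7] 15/1 → 0 ('')
  [8] 1/10 → 1 ('c')
  [9] 10/14 → 2 ('cb')
  [10] 14/13 → 1 ('c')
  [11] 13/18 → 2 ('cc')
  [12] 18/6 → 3 ('ccd')
  [13] 6/19 → 1 ('c')
  [14] 19/7 → 2 ('cd')
  [15] 7/4 → 2 ('cd')
  [16] 4/20 → 0 ('')
  [17] 20/8 → 1 ('d')
  [18] 8/16 → 1 ('d')
  [19] 16/5 → 1 ('d')
  [20] 5/3 → 2 ('dc')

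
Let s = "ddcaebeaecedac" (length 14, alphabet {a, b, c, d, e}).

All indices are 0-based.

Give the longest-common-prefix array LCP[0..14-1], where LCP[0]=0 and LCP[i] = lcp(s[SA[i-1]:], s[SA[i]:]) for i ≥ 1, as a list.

rank | idx | suffix
   0 |  12 | ac
   1 |   3 | aebeaecedac
   2 |   7 | aecedac
   3 |   5 | beaecedac
   4 |  13 | c
   5 |   2 | caebeaecedac
   6 |   9 | cedac
   7 |  11 | dac
   8 |   1 | dcaebeaecedac
   9 |   0 | ddcaebeaecedac
  10 |   6 | eaecedac
  11 |   4 | ebeaecedac
  12 |   8 | ecedac
  13 |  10 | edac

SA = [12, 3, 7, 5, 13, 2, 9, 11, 1, 0, 6, 4, 8, 10]
rank  pair      lcp
   1  s[12:],s[3:]  1  'a'
   2  s[3:],s[7:]  2  'ae'
   3  s[7:],s[5:]  0  ''
   4  s[5:],s[13:]  0  ''
   5  s[13:],s[2:]  1  'c'
   6  s[2:],s[9:]  1  'c'
   7  s[9:],s[11:]  0  ''
   8  s[11:],s[1:]  1  'd'
   9  s[1:],s[0:]  1  'd'
  10  s[0:],s[6:]  0  ''
  11  s[6:],s[4:]  1  'e'
  12  s[4:],s[8:]  1  'e'
  13  s[8:],s[10:]  1  'e'

[0, 1, 2, 0, 0, 1, 1, 0, 1, 1, 0, 1, 1, 1]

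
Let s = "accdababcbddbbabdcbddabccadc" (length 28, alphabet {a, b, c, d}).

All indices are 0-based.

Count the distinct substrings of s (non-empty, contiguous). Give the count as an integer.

364

rank→(start, suffix):
  0 → (4, 'ababcbddbbabdcbddabccadc')
  1 → (6, 'abcbddbbabdcbddabccadc')
  2 → (21, 'abccadc')
  3 → (14, 'abdcbddabccadc')
  4 → (0, 'accdababcbddbbabdcbddabccadc')
  5 → (25, 'adc')
  6 → (5, 'babcbddbbabdcbddabccadc')
  7 → (13, 'babdcbddabccadc')
  8 → (12, 'bbabdcbddabccadc')
  9 → (7, 'bcbddbbabdcbddabccadc')
  10 → (22, 'bccadc')
  11 → (15, 'bdcbddabccadc')
  12 → (18, 'bddabccadc')
  13 → (9, 'bddbbabdcbddabccadc')
  14 → (27, 'c')
  15 → (24, 'cadc')
  16 → (17, 'cbddabccadc')
  17 → (8, 'cbddbbabdcbddabccadc')
  18 → (23, 'ccadc')
  19 → (1, 'ccdababcbddbbabdcbddabccadc')
  20 → (2, 'cdababcbddbbabdcbddabccadc')
  21 → (3, 'dababcbddbbabdcbddabccadc')
  22 → (20, 'dabccadc')
  23 → (11, 'dbbabdcbddabccadc')
  24 → (26, 'dc')
  25 → (16, 'dcbddabccadc')
  26 → (19, 'ddabccadc')
  27 → (10, 'ddbbabdcbddabccadc')

SA = [4, 6, 21, 14, 0, 25, 5, 13, 12, 7, 22, 15, 18, 9, 27, 24, 17, 8, 23, 1, 2, 3, 20, 11, 26, 16, 19, 10]
i: (SA[i-1],SA[i]) lcp shared
  1: (4,6) 2 'ab'
  2: (6,21) 3 'abc'
  3: (21,14) 2 'ab'
  4: (14,0) 1 'a'
  5: (0,25) 1 'a'
  6: (25,5) 0 ''
  7: (5,13) 3 'bab'
  8: (13,12) 1 'b'
  9: (12,7) 1 'b'
  10: (7,22) 2 'bc'
  11: (22,15) 1 'b'
  12: (15,18) 2 'bd'
  13: (18,9) 3 'bdd'
  14: (9,27) 0 ''
  15: (27,24) 1 'c'
  16: (24,17) 1 'c'
  17: (17,8) 4 'cbdd'
  18: (8,23) 1 'c'
  19: (23,1) 2 'cc'
  20: (1,2) 1 'c'
  21: (2,3) 0 ''
  22: (3,20) 3 'dab'
  23: (20,11) 1 'd'
  24: (11,26) 1 'd'
  25: (26,16) 2 'dc'
  26: (16,19) 1 'd'
  27: (19,10) 2 'dd'

n(n+1)/2 = 28·29/2 = 406
Σ LCP = 0 + 2 + 3 + 2 + 1 + 1 + 0 + 3 + 1 + 1 + 2 + 1 + 2 + 3 + 0 + 1 + 1 + 4 + 1 + 2 + 1 + 0 + 3 + 1 + 1 + 2 + 1 + 2 = 42
distinct = 406 − 42 = 364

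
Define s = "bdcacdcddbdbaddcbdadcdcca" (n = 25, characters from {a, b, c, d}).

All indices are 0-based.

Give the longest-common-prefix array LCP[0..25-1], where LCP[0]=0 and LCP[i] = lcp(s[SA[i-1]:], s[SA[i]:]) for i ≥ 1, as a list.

rank→(start, suffix):
  0 → (24, 'a')
  1 → (3, 'acdcddbdbaddcbdadcdcca')
  2 → (18, 'adcdcca')
  3 → (12, 'addcbdadcdcca')
  4 → (11, 'baddcbdadcdcca')
  5 → (16, 'bdadcdcca')
  6 → (9, 'bdbaddcbdadcdcca')
  7 → (0, 'bdcacdcddbdbaddcbdadcdcca')
  8 → (23, 'ca')
  9 → (2, 'cacdcddbdbaddcbdadcdcca')
  10 → (15, 'cbdadcdcca')
  11 → (22, 'cca')
  12 → (20, 'cdcca')
  13 → (4, 'cdcddbdbaddcbdadcdcca')
  14 → (6, 'cddbdbaddcbdadcdcca')
  15 → (17, 'dadcdcca')
  16 → (10, 'dbaddcbdadcdcca')
  17 → (8, 'dbdbaddcbdadcdcca')
  18 → (1, 'dcacdcddbdbaddcbdadcdcca')
  19 → (14, 'dcbdadcdcca')
  20 → (21, 'dcca')
  21 → (19, 'dcdcca')
  22 → (5, 'dcddbdbaddcbdadcdcca')
  23 → (7, 'ddbdbaddcbdadcdcca')
  24 → (13, 'ddcbdadcdcca')

SA = [24, 3, 18, 12, 11, 16, 9, 0, 23, 2, 15, 22, 20, 4, 6, 17, 10, 8, 1, 14, 21, 19, 5, 7, 13]
rank  pair      lcp
   1  s[24:],s[3:]  1  'a'
   2  s[3:],s[18:]  1  'a'
   3  s[18:],s[12:]  2  'ad'
   4  s[12:],s[11:]  0  ''
   5  s[11:],s[16:]  1  'b'
   6  s[16:],s[9:]  2  'bd'
   7  s[9:],s[0:]  2  'bd'
   8  s[0:],s[23:]  0  ''
   9  s[23:],s[2:]  2  'ca'
  10  s[2:],s[15:]  1  'c'
  11  s[15:],s[22:]  1  'c'
  12  s[22:],s[20:]  1  'c'
  13  s[20:],s[4:]  3  'cdc'
  14  s[4:],s[6:]  2  'cd'
  15  s[6:],s[17:]  0  ''
  16  s[17:],s[10:]  1  'd'
  17  s[10:],s[8:]  2  'db'
  18  s[8:],s[1:]  1  'd'
  19  s[1:],s[14:]  2  'dc'
  20  s[14:],s[21:]  2  'dc'
  21  s[21:],s[19:]  2  'dc'
  22  s[19:],s[5:]  3  'dcd'
  23  s[5:],s[7:]  1  'd'
  24  s[7:],s[13:]  2  'dd'

[0, 1, 1, 2, 0, 1, 2, 2, 0, 2, 1, 1, 1, 3, 2, 0, 1, 2, 1, 2, 2, 2, 3, 1, 2]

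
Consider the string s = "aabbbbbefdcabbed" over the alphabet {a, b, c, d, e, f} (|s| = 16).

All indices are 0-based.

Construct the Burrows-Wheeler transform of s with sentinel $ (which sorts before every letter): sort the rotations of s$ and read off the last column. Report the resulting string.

rank  rotation           last
    0  $aabbbbbefdcabbed  d
    1  aabbbbbefdcabbed$  $
    2  abbbbbefdcabbed$a  a
    3  abbed$aabbbbbefdc  c
    4  bbbbbefdcabbed$aa  a
    5  bbbbefdcabbed$aab  b
    6  bbbefdcabbed$aabb  b
    7  bbed$aabbbbbefdca  a
    8  bbefdcabbed$aabbb  b
    9  bed$aabbbbbefdcab  b
   10  befdcabbed$aabbbb  b
   11  cabbed$aabbbbbefd  d
   12  d$aabbbbbefdcabbe  e
   13  dcabbed$aabbbbbef  f
   14  ed$aabbbbbefdcabb  b
   15  efdcabbed$aabbbbb  b
   16  fdcabbed$aabbbbbe  e

d$acabbabbbdefbbe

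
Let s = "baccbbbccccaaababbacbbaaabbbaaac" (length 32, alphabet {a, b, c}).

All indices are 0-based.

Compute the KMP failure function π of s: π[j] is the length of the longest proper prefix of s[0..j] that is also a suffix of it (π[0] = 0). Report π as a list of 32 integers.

[0, 0, 0, 0, 1, 1, 1, 0, 0, 0, 0, 0, 0, 0, 1, 2, 1, 1, 2, 3, 1, 1, 2, 0, 0, 1, 1, 1, 2, 0, 0, 0]

π[0] = 0
j=1 s[j]='a': π[1]=0 (border '')
j=2 s[j]='c': π[2]=0 (border '')
j=3 s[j]='c': π[3]=0 (border '')
j=4 s[j]='b': π[4]=1 (border 'b')
j=5 s[j]='b': k: 1→0; π[5]=1 (border 'b')
j=6 s[j]='b': k: 1→0; π[6]=1 (border 'b')
j=7 s[j]='c': k: 1→0; π[7]=0 (border '')
j=8 s[j]='c': π[8]=0 (border '')
j=9 s[j]='c': π[9]=0 (border '')
j=10 s[j]='c': π[10]=0 (border '')
j=11 s[j]='a': π[11]=0 (border '')
j=12 s[j]='a': π[12]=0 (border '')
j=13 s[j]='a': π[13]=0 (border '')
j=14 s[j]='b': π[14]=1 (border 'b')
j=15 s[j]='a': π[15]=2 (border 'ba')
j=16 s[j]='b': k: 2→0; π[16]=1 (border 'b')
j=17 s[j]='b': k: 1→0; π[17]=1 (border 'b')
j=18 s[j]='a': π[18]=2 (border 'ba')
j=19 s[j]='c': π[19]=3 (border 'bac')
j=20 s[j]='b': k: 3→0; π[20]=1 (border 'b')
j=21 s[j]='b': k: 1→0; π[21]=1 (border 'b')
j=22 s[j]='a': π[22]=2 (border 'ba')
j=23 s[j]='a': k: 2→0; π[23]=0 (border '')
j=24 s[j]='a': π[24]=0 (border '')
j=25 s[j]='b': π[25]=1 (border 'b')
j=26 s[j]='b': k: 1→0; π[26]=1 (border 'b')
j=27 s[j]='b': k: 1→0; π[27]=1 (border 'b')
j=28 s[j]='a': π[28]=2 (border 'ba')
j=29 s[j]='a': k: 2→0; π[29]=0 (border '')
j=30 s[j]='a': π[30]=0 (border '')
j=31 s[j]='c': π[31]=0 (border '')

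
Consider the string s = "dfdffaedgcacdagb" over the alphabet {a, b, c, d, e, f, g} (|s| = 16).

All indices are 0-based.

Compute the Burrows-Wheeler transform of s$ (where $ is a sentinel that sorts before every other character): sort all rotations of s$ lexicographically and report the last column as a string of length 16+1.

bcfdggac$feafddad

rank  rotation           last
    0  $dfdffaedgcacdagb  b
    1  acdagb$dfdffaedgc  c
    2  aedgcacdagb$dfdff  f
    3  agb$dfdffaedgcacd  d
    4  b$dfdffaedgcacdag  g
    5  cacdagb$dfdffaedg  g
    6  cdagb$dfdffaedgca  a
    7  dagb$dfdffaedgcac  c
    8  dfdffaedgcacdagb$  $
    9  dffaedgcacdagb$df  f
   10  dgcacdagb$dfdffae  e
   11  edgcacdagb$dfdffa  a
   12  faedgcacdagb$dfdf  f
   13  fdffaedgcacdagb$d  d
   14  ffaedgcacdagb$dfd  d
   15  gb$dfdffaedgcacda  a
   16  gcacdagb$dfdffaed  d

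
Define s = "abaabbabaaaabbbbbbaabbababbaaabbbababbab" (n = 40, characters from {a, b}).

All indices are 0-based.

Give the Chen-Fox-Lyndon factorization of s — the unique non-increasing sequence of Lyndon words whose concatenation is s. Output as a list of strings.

["ab", "aabbab", "aaaabbbbbbaabbababbaaabbbababbab"]

emit factor 1: 'ab' (i=0, period=2)
emit factor 2: 'aabbab' (i=2, period=6)
emit factor 3: 'aaaabbbbbbaabbababbaaabbbababbab' (i=8, period=32)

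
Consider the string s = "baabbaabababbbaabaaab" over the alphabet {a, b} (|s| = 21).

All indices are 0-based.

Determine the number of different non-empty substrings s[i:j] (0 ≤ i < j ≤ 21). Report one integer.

rank | idx | suffix
   0 |  17 | aaab
   1 |  18 | aab
   2 |  14 | aabaaab
   3 |   5 | aabababbbaabaaab
   4 |   1 | aabbaabababbbaabaaab
   5 |  19 | ab
   6 |  15 | abaaab
   7 |   6 | abababbbaabaaab
   8 |   8 | ababbbaabaaab
   9 |   2 | abbaabababbbaabaaab
  10 |  10 | abbbaabaaab
  11 |  20 | b
  12 |  16 | baaab
  13 |  13 | baabaaab
  14 |   4 | baabababbbaabaaab
  15 |   0 | baabbaabababbbaabaaab
  16 |   7 | bababbbaabaaab
  17 |   9 | babbbaabaaab
  18 |  12 | bbaabaaab
  19 |   3 | bbaabababbbaabaaab
  20 |  11 | bbbaabaaab

SA = [17, 18, 14, 5, 1, 19, 15, 6, 8, 2, 10, 20, 16, 13, 4, 0, 7, 9, 12, 3, 11]
i: (SA[i-1],SA[i]) lcp shared
  1: (17,18) 2 'aa'
  2: (18,14) 3 'aab'
  3: (14,5) 4 'aaba'
  4: (5,1) 3 'aab'
  5: (1,19) 1 'a'
  6: (19,15) 2 'ab'
  7: (15,6) 3 'aba'
  8: (6,8) 4 'abab'
  9: (8,2) 2 'ab'
  10: (2,10) 3 'abb'
  11: (10,20) 0 ''
  12: (20,16) 1 'b'
  13: (16,13) 3 'baa'
  14: (13,4) 5 'baaba'
  15: (4,0) 4 'baab'
  16: (0,7) 2 'ba'
  17: (7,9) 3 'bab'
  18: (9,12) 1 'b'
  19: (12,3) 6 'bbaaba'
  20: (3,11) 2 'bb'

n(n+1)/2 = 21·22/2 = 231
Σ LCP = 0 + 2 + 3 + 4 + 3 + 1 + 2 + 3 + 4 + 2 + 3 + 0 + 1 + 3 + 5 + 4 + 2 + 3 + 1 + 6 + 2 = 54
distinct = 231 − 54 = 177

177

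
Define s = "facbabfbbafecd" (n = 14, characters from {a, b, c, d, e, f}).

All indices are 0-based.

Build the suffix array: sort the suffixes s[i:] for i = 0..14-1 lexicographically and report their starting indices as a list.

sorted suffixes:
  #0 SA[0]=4  'abfbbafecd'
  #1 SA[1]=1  'acbabfbbafecd'
  #2 SA[2]=9  'afecd'
  #3 SA[3]=3  'babfbbafecd'
  #4 SA[4]=8  'bafecd'
  #5 SA[5]=7  'bbafecd'
  #6 SA[6]=5  'bfbbafecd'
  #7 SA[7]=2  'cbabfbbafecd'
  #8 SA[8]=12  'cd'
  #9 SA[9]=13  'd'
  #10 SA[10]=11  'ecd'
  #11 SA[11]=0  'facbabfbbafecd'
  #12 SA[12]=6  'fbbafecd'
  #13 SA[13]=10  'fecd'

[4, 1, 9, 3, 8, 7, 5, 2, 12, 13, 11, 0, 6, 10]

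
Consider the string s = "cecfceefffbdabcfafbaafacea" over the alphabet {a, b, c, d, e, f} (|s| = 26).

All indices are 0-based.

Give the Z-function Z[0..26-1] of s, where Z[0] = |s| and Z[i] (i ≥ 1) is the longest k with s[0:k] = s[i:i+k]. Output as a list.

[26, 0, 1, 0, 2, 0, 0, 0, 0, 0, 0, 0, 0, 0, 1, 0, 0, 0, 0, 0, 0, 0, 0, 2, 0, 0]

Z[0]=26
i=1: fresh scan; Z[1]=0
i=2: fresh scan; Z[2]=1 extend→box=[2,3)
i=3: fresh scan; Z[3]=0
i=4: fresh scan; Z[4]=2 extend→box=[4,6)
i=5: min(r-i=1, Z[1]=0)=0; Z[5]=0
i=6: fresh scan; Z[6]=0
i=7: fresh scan; Z[7]=0
i=8: fresh scan; Z[8]=0
i=9: fresh scan; Z[9]=0
i=10: fresh scan; Z[10]=0
i=11: fresh scan; Z[11]=0
i=12: fresh scan; Z[12]=0
i=13: fresh scan; Z[13]=0
i=14: fresh scan; Z[14]=1 extend→box=[14,15)
i=15: fresh scan; Z[15]=0
i=16: fresh scan; Z[16]=0
i=17: fresh scan; Z[17]=0
i=18: fresh scan; Z[18]=0
i=19: fresh scan; Z[19]=0
i=20: fresh scan; Z[20]=0
i=21: fresh scan; Z[21]=0
i=22: fresh scan; Z[22]=0
i=23: fresh scan; Z[23]=2 extend→box=[23,25)
i=24: min(r-i=1, Z[1]=0)=0; Z[24]=0
i=25: fresh scan; Z[25]=0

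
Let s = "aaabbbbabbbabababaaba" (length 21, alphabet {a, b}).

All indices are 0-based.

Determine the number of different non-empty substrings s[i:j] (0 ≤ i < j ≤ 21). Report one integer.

sorted suffixes:
  #0 SA[0]=20  'a'
  #1 SA[1]=0  'aaabbbbabbbabababaaba'
  #2 SA[2]=17  'aaba'
  #3 SA[3]=1  'aabbbbabbbabababaaba'
  #4 SA[4]=18  'aba'
  #5 SA[5]=15  'abaaba'
  #6 SA[6]=13  'ababaaba'
  #7 SA[7]=11  'abababaaba'
  #8 SA[8]=7  'abbbabababaaba'
  #9 SA[9]=2  'abbbbabbbabababaaba'
  #10 SA[10]=19  'ba'
  #11 SA[11]=16  'baaba'
  #12 SA[12]=14  'babaaba'
  #13 SA[13]=12  'bababaaba'
  #14 SA[14]=10  'babababaaba'
  #15 SA[15]=6  'babbbabababaaba'
  #16 SA[16]=9  'bbabababaaba'
  #17 SA[17]=5  'bbabbbabababaaba'
  #18 SA[18]=8  'bbbabababaaba'
  #19 SA[19]=4  'bbbabbbabababaaba'
  #20 SA[20]=3  'bbbbabbbabababaaba'

SA = [20, 0, 17, 1, 18, 15, 13, 11, 7, 2, 19, 16, 14, 12, 10, 6, 9, 5, 8, 4, 3]
[i] adj suffixes → lcp
  [1] 20/0 → 1 ('a')
  [2] 0/17 → 2 ('aa')
  [3] 17/1 → 3 ('aab')
  [4] 1/18 → 1 ('a')
  [5] 18/15 → 3 ('aba')
  [6] 15/13 → 3 ('aba')
  [7] 13/11 → 5 ('ababa')
  [8] 11/7 → 2 ('ab')
  [9] 7/2 → 4 ('abbb')
  [10] 2/19 → 0 ('')
  [11] 19/16 → 2 ('ba')
  [12] 16/14 → 2 ('ba')
  [13] 14/12 → 4 ('baba')
  [14] 12/10 → 6 ('bababa')
  [15] 10/6 → 3 ('bab')
  [16] 6/9 → 1 ('b')
  [17] 9/5 → 4 ('bbab')
  [18] 5/8 → 2 ('bb')
  [19] 8/4 → 5 ('bbbab')
  [20] 4/3 → 3 ('bbb')

n(n+1)/2 = 21·22/2 = 231
Σ LCP = 0 + 1 + 2 + 3 + 1 + 3 + 3 + 5 + 2 + 4 + 0 + 2 + 2 + 4 + 6 + 3 + 1 + 4 + 2 + 5 + 3 = 56
distinct = 231 − 56 = 175

175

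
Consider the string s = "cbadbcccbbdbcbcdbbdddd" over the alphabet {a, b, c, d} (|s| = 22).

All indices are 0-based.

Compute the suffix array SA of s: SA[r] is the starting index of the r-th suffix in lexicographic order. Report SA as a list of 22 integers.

[2, 1, 8, 16, 11, 4, 13, 9, 17, 0, 7, 12, 6, 5, 14, 21, 15, 10, 3, 20, 19, 18]

rank→(start, suffix):
  0 → (2, 'adbcccbbdbcbcdbbdddd')
  1 → (1, 'badbcccbbdbcbcdbbdddd')
  2 → (8, 'bbdbcbcdbbdddd')
  3 → (16, 'bbdddd')
  4 → (11, 'bcbcdbbdddd')
  5 → (4, 'bcccbbdbcbcdbbdddd')
  6 → (13, 'bcdbbdddd')
  7 → (9, 'bdbcbcdbbdddd')
  8 → (17, 'bdddd')
  9 → (0, 'cbadbcccbbdbcbcdbbdddd')
  10 → (7, 'cbbdbcbcdbbdddd')
  11 → (12, 'cbcdbbdddd')
  12 → (6, 'ccbbdbcbcdbbdddd')
  13 → (5, 'cccbbdbcbcdbbdddd')
  14 → (14, 'cdbbdddd')
  15 → (21, 'd')
  16 → (15, 'dbbdddd')
  17 → (10, 'dbcbcdbbdddd')
  18 → (3, 'dbcccbbdbcbcdbbdddd')
  19 → (20, 'dd')
  20 → (19, 'ddd')
  21 → (18, 'dddd')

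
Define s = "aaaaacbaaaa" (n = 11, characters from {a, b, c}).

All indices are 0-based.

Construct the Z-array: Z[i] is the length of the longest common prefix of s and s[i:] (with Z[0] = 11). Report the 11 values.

[11, 4, 3, 2, 1, 0, 0, 4, 3, 2, 1]

Z[0]=11
i=1: outside box; Z[1]=4 grow→box=[1,5)
i=2: min(r-i=3, Z[1]=4)=3; Z[2]=3
i=3: min(r-i=2, Z[2]=3)=2; Z[3]=2
i=4: min(r-i=1, Z[3]=2)=1; Z[4]=1
i=5: outside box; Z[5]=0
i=6: outside box; Z[6]=0
i=7: outside box; Z[7]=4 grow→box=[7,11)
i=8: min(r-i=3, Z[1]=4)=3; Z[8]=3
i=9: min(r-i=2, Z[2]=3)=2; Z[9]=2
i=10: min(r-i=1, Z[3]=2)=1; Z[10]=1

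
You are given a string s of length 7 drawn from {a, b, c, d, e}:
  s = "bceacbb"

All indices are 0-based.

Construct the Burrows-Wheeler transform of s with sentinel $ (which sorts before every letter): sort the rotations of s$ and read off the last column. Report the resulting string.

rank  rotation  last
    0  $bceacbb  b
    1  acbb$bce  e
    2  b$bceacb  b
    3  bb$bceac  c
    4  bceacbb$  $
    5  cbb$bcea  a
    6  ceacbb$b  b
    7  eacbb$bc  c

bebc$abc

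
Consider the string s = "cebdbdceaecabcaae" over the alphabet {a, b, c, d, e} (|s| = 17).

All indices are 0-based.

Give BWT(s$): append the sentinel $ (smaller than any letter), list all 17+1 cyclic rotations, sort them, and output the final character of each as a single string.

rank  rotation            last
    0  $cebdbdceaecabcaae  e
    1  aae$cebdbdceaecabc  c
    2  abcaae$cebdbdceaec  c
    3  ae$cebdbdceaecabca  a
    4  aecabcaae$cebdbdce  e
    5  bcaae$cebdbdceaeca  a
    6  bdbdceaecabcaae$ce  e
    7  bdceaecabcaae$cebd  d
    8  caae$cebdbdceaecab  b
    9  cabcaae$cebdbdceae  e
   10  ceaecabcaae$cebdbd  d
   11  cebdbdceaecabcaae$  $
   12  dbdceaecabcaae$ceb  b
   13  dceaecabcaae$cebdb  b
   14  e$cebdbdceaecabcaa  a
   15  eaecabcaae$cebdbdc  c
   16  ebdbdceaecabcaae$c  c
   17  ecabcaae$cebdbdcea  a

eccaeaedbed$bbacca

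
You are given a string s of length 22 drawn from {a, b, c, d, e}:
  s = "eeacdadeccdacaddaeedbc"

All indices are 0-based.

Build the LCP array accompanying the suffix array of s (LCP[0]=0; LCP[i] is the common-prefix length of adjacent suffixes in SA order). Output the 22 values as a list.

sorted suffixes:
  #0 SA[0]=11  'acaddaeedbc'
  #1 SA[1]=2  'acdadeccdacaddaeedbc'
  #2 SA[2]=13  'addaeedbc'
  #3 SA[3]=5  'adeccdacaddaeedbc'
  #4 SA[4]=16  'aeedbc'
  #5 SA[5]=20  'bc'
  #6 SA[6]=21  'c'
  #7 SA[7]=12  'caddaeedbc'
  #8 SA[8]=8  'ccdacaddaeedbc'
  #9 SA[9]=9  'cdacaddaeedbc'
  #10 SA[10]=3  'cdadeccdacaddaeedbc'
  #11 SA[11]=10  'dacaddaeedbc'
  #12 SA[12]=4  'dadeccdacaddaeedbc'
  #13 SA[13]=15  'daeedbc'
  #14 SA[14]=19  'dbc'
  #15 SA[15]=14  'ddaeedbc'
  #16 SA[16]=6  'deccdacaddaeedbc'
  #17 SA[17]=1  'eacdadeccdacaddaeedbc'
  #18 SA[18]=7  'eccdacaddaeedbc'
  #19 SA[19]=18  'edbc'
  #20 SA[20]=0  'eeacdadeccdacaddaeedbc'
  #21 SA[21]=17  'eedbc'

SA = [11, 2, 13, 5, 16, 20, 21, 12, 8, 9, 3, 10, 4, 15, 19, 14, 6, 1, 7, 18, 0, 17]
[i] adj suffixes → lcp
  [1] 11/2 → 2 ('ac')
  [2] 2/13 → 1 ('a')
  [3] 13/5 → 2 ('ad')
  [4] 5/16 → 1 ('a')
  [5] 16/20 → 0 ('')
  [6] 20/21 → 0 ('')
  [7] 21/12 → 1 ('c')
  [8] 12/8 → 1 ('c')
  [9] 8/9 → 1 ('c')
  [10] 9/3 → 3 ('cda')
  [11] 3/10 → 0 ('')
  [12] 10/4 → 2 ('da')
  [13] 4/15 → 2 ('da')
  [14] 15/19 → 1 ('d')
  [15] 19/14 → 1 ('d')
  [16] 14/6 → 1 ('d')
  [17] 6/1 → 0 ('')
  [18] 1/7 → 1 ('e')
  [19] 7/18 → 1 ('e')
  [20] 18/0 → 1 ('e')
  [21] 0/17 → 2 ('ee')

[0, 2, 1, 2, 1, 0, 0, 1, 1, 1, 3, 0, 2, 2, 1, 1, 1, 0, 1, 1, 1, 2]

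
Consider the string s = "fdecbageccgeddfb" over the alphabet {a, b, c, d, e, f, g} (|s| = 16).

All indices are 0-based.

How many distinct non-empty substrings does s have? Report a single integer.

rank | idx | suffix
   0 |   5 | ageccgeddfb
   1 |  15 | b
   2 |   4 | bageccgeddfb
   3 |   3 | cbageccgeddfb
   4 |   8 | ccgeddfb
   5 |   9 | cgeddfb
   6 |  12 | ddfb
   7 |   1 | decbageccgeddfb
   8 |  13 | dfb
   9 |   2 | ecbageccgeddfb
  10 |   7 | eccgeddfb
  11 |  11 | eddfb
  12 |  14 | fb
  13 |   0 | fdecbageccgeddfb
  14 |   6 | geccgeddfb
  15 |  10 | geddfb

SA = [5, 15, 4, 3, 8, 9, 12, 1, 13, 2, 7, 11, 14, 0, 6, 10]
rank  pair      lcp
   1  s[5:],s[15:]  0  ''
   2  s[15:],s[4:]  1  'b'
   3  s[4:],s[3:]  0  ''
   4  s[3:],s[8:]  1  'c'
   5  s[8:],s[9:]  1  'c'
   6  s[9:],s[12:]  0  ''
   7  s[12:],s[1:]  1  'd'
   8  s[1:],s[13:]  1  'd'
   9  s[13:],s[2:]  0  ''
  10  s[2:],s[7:]  2  'ec'
  11  s[7:],s[11:]  1  'e'
  12  s[11:],s[14:]  0  ''
  13  s[14:],s[0:]  1  'f'
  14  s[0:],s[6:]  0  ''
  15  s[6:],s[10:]  2  'ge'

n(n+1)/2 = 16·17/2 = 136
Σ LCP = 0 + 0 + 1 + 0 + 1 + 1 + 0 + 1 + 1 + 0 + 2 + 1 + 0 + 1 + 0 + 2 = 11
distinct = 136 − 11 = 125

125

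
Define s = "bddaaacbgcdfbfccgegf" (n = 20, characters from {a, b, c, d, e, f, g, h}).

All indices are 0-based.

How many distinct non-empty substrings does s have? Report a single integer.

rank→(start, suffix):
  0 → (3, 'aaacbgcdfbfccgegf')
  1 → (4, 'aacbgcdfbfccgegf')
  2 → (5, 'acbgcdfbfccgegf')
  3 → (0, 'bddaaacbgcdfbfccgegf')
  4 → (12, 'bfccgegf')
  5 → (7, 'bgcdfbfccgegf')
  6 → (6, 'cbgcdfbfccgegf')
  7 → (14, 'ccgegf')
  8 → (9, 'cdfbfccgegf')
  9 → (15, 'cgegf')
  10 → (2, 'daaacbgcdfbfccgegf')
  11 → (1, 'ddaaacbgcdfbfccgegf')
  12 → (10, 'dfbfccgegf')
  13 → (17, 'egf')
  14 → (19, 'f')
  15 → (11, 'fbfccgegf')
  16 → (13, 'fccgegf')
  17 → (8, 'gcdfbfccgegf')
  18 → (16, 'gegf')
  19 → (18, 'gf')

SA = [3, 4, 5, 0, 12, 7, 6, 14, 9, 15, 2, 1, 10, 17, 19, 11, 13, 8, 16, 18]
[i] adj suffixes → lcp
  [1] 3/4 → 2 ('aa')
  [2] 4/5 → 1 ('a')
  [3] 5/0 → 0 ('')
  [4] 0/12 → 1 ('b')
  [5] 12/7 → 1 ('b')
  [6] 7/6 → 0 ('')
  [7] 6/14 → 1 ('c')
  [8] 14/9 → 1 ('c')
  [9] 9/15 → 1 ('c')
  [10] 15/2 → 0 ('')
  [11] 2/1 → 1 ('d')
  [12] 1/10 → 1 ('d')
  [13] 10/17 → 0 ('')
  [14] 17/19 → 0 ('')
  [15] 19/11 → 1 ('f')
  [16] 11/13 → 1 ('f')
  [17] 13/8 → 0 ('')
  [18] 8/16 → 1 ('g')
  [19] 16/18 → 1 ('g')

n(n+1)/2 = 20·21/2 = 210
Σ LCP = 0 + 2 + 1 + 0 + 1 + 1 + 0 + 1 + 1 + 1 + 0 + 1 + 1 + 0 + 0 + 1 + 1 + 0 + 1 + 1 = 14
distinct = 210 − 14 = 196

196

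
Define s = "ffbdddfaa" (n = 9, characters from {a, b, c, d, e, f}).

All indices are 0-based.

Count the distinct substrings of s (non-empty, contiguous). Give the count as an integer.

39

sorted suffixes:
  #0 SA[0]=8  'a'
  #1 SA[1]=7  'aa'
  #2 SA[2]=2  'bdddfaa'
  #3 SA[3]=3  'dddfaa'
  #4 SA[4]=4  'ddfaa'
  #5 SA[5]=5  'dfaa'
  #6 SA[6]=6  'faa'
  #7 SA[7]=1  'fbdddfaa'
  #8 SA[8]=0  'ffbdddfaa'

SA = [8, 7, 2, 3, 4, 5, 6, 1, 0]
[i] adj suffixes → lcp
  [1] 8/7 → 1 ('a')
  [2] 7/2 → 0 ('')
  [3] 2/3 → 0 ('')
  [4] 3/4 → 2 ('dd')
  [5] 4/5 → 1 ('d')
  [6] 5/6 → 0 ('')
  [7] 6/1 → 1 ('f')
  [8] 1/0 → 1 ('f')

n(n+1)/2 = 9·10/2 = 45
Σ LCP = 0 + 1 + 0 + 0 + 2 + 1 + 0 + 1 + 1 = 6
distinct = 45 − 6 = 39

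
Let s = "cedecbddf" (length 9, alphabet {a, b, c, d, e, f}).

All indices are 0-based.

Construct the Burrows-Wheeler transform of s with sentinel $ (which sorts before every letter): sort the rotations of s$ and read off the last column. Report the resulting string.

fce$beddcd

rank  rotation    last
    0  $cedecbddf  f
    1  bddf$cedec  c
    2  cbddf$cede  e
    3  cedecbddf$  $
    4  ddf$cedecb  b
    5  decbddf$ce  e
    6  df$cedecbd  d
    7  ecbddf$ced  d
    8  edecbddf$c  c
    9  f$cedecbdd  d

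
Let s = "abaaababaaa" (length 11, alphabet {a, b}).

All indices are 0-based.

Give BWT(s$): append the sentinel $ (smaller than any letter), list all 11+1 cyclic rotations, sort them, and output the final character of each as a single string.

rank  rotation      last
    0  $abaaababaaa  a
    1  a$abaaababaa  a
    2  aa$abaaababa  a
    3  aaa$abaaabab  b
    4  aaababaaa$ab  b
    5  aababaaa$aba  a
    6  abaaa$abaaab  b
    7  abaaababaaa$  $
    8  ababaaa$abaa  a
    9  baaa$abaaaba  a
   10  baaababaaa$a  a
   11  babaaa$abaaa  a

aaabbab$aaaa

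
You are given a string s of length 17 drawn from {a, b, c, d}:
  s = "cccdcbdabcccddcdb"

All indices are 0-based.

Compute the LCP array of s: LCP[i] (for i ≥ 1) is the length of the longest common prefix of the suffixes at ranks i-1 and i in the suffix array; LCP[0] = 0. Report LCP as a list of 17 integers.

[0, 0, 1, 1, 0, 1, 4, 2, 3, 1, 2, 2, 0, 1, 1, 2, 1]

rank→(start, suffix):
  0 → (7, 'abcccddcdb')
  1 → (16, 'b')
  2 → (8, 'bcccddcdb')
  3 → (5, 'bdabcccddcdb')
  4 → (4, 'cbdabcccddcdb')
  5 → (0, 'cccdcbdabcccddcdb')
  6 → (9, 'cccddcdb')
  7 → (1, 'ccdcbdabcccddcdb')
  8 → (10, 'ccddcdb')
  9 → (14, 'cdb')
  10 → (2, 'cdcbdabcccddcdb')
  11 → (11, 'cddcdb')
  12 → (6, 'dabcccddcdb')
  13 → (15, 'db')
  14 → (3, 'dcbdabcccddcdb')
  15 → (13, 'dcdb')
  16 → (12, 'ddcdb')

SA = [7, 16, 8, 5, 4, 0, 9, 1, 10, 14, 2, 11, 6, 15, 3, 13, 12]
rank  pair      lcp
   1  s[7:],s[16:]  0  ''
   2  s[16:],s[8:]  1  'b'
   3  s[8:],s[5:]  1  'b'
   4  s[5:],s[4:]  0  ''
   5  s[4:],s[0:]  1  'c'
   6  s[0:],s[9:]  4  'cccd'
   7  s[9:],s[1:]  2  'cc'
   8  s[1:],s[10:]  3  'ccd'
   9  s[10:],s[14:]  1  'c'
  10  s[14:],s[2:]  2  'cd'
  11  s[2:],s[11:]  2  'cd'
  12  s[11:],s[6:]  0  ''
  13  s[6:],s[15:]  1  'd'
  14  s[15:],s[3:]  1  'd'
  15  s[3:],s[13:]  2  'dc'
  16  s[13:],s[12:]  1  'd'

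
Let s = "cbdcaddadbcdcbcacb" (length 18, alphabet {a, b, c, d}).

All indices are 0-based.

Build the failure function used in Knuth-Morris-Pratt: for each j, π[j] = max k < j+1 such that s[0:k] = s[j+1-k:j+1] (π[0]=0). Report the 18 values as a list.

[0, 0, 0, 1, 0, 0, 0, 0, 0, 0, 1, 0, 1, 2, 1, 0, 1, 2]

π[0] = 0
j=1 s[j]='b': π[1]=0 (border '')
j=2 s[j]='d': π[2]=0 (border '')
j=3 s[j]='c': π[3]=1 (border 'c')
j=4 s[j]='a': k: 1→0; π[4]=0 (border '')
j=5 s[j]='d': π[5]=0 (border '')
j=6 s[j]='d': π[6]=0 (border '')
j=7 s[j]='a': π[7]=0 (border '')
j=8 s[j]='d': π[8]=0 (border '')
j=9 s[j]='b': π[9]=0 (border '')
j=10 s[j]='c': π[10]=1 (border 'c')
j=11 s[j]='d': k: 1→0; π[11]=0 (border '')
j=12 s[j]='c': π[12]=1 (border 'c')
j=13 s[j]='b': π[13]=2 (border 'cb')
j=14 s[j]='c': k: 2→0; π[14]=1 (border 'c')
j=15 s[j]='a': k: 1→0; π[15]=0 (border '')
j=16 s[j]='c': π[16]=1 (border 'c')
j=17 s[j]='b': π[17]=2 (border 'cb')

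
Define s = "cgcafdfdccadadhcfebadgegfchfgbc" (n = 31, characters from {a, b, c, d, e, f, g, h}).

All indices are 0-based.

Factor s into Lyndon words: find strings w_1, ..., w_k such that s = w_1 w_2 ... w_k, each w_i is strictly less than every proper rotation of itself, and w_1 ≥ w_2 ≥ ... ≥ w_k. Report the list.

["cg", "c", "afdfdcc", "adadhcfebadgegfchfgbc"]

emit factor 1: 'cg' (i=0, period=2)
emit factor 2: 'c' (i=2, period=1)
emit factor 3: 'afdfdcc' (i=3, period=7)
emit factor 4: 'adadhcfebadgegfchfgbc' (i=10, period=21)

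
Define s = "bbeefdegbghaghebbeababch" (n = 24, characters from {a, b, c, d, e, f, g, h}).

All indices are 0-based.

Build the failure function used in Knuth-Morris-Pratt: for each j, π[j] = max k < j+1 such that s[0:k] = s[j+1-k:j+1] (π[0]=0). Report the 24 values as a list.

[0, 1, 0, 0, 0, 0, 0, 0, 1, 0, 0, 0, 0, 0, 0, 1, 2, 3, 0, 1, 0, 1, 0, 0]

π[0] = 0
j=1 s[j]='b': π[1]=1 (border 'b')
j=2 s[j]='e': k: 1→0; π[2]=0 (border '')
j=3 s[j]='e': π[3]=0 (border '')
j=4 s[j]='f': π[4]=0 (border '')
j=5 s[j]='d': π[5]=0 (border '')
j=6 s[j]='e': π[6]=0 (border '')
j=7 s[j]='g': π[7]=0 (border '')
j=8 s[j]='b': π[8]=1 (border 'b')
j=9 s[j]='g': k: 1→0; π[9]=0 (border '')
j=10 s[j]='h': π[10]=0 (border '')
j=11 s[j]='a': π[11]=0 (border '')
j=12 s[j]='g': π[12]=0 (border '')
j=13 s[j]='h': π[13]=0 (border '')
j=14 s[j]='e': π[14]=0 (border '')
j=15 s[j]='b': π[15]=1 (border 'b')
j=16 s[j]='b': π[16]=2 (border 'bb')
j=17 s[j]='e': π[17]=3 (border 'bbe')
j=18 s[j]='a': k: 3→0; π[18]=0 (border '')
j=19 s[j]='b': π[19]=1 (border 'b')
j=20 s[j]='a': k: 1→0; π[20]=0 (border '')
j=21 s[j]='b': π[21]=1 (border 'b')
j=22 s[j]='c': k: 1→0; π[22]=0 (border '')
j=23 s[j]='h': π[23]=0 (border '')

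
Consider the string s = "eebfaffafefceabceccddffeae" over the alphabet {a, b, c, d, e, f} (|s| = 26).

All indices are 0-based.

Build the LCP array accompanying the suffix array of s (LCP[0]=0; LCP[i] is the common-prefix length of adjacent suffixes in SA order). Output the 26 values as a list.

rank→(start, suffix):
  0 → (13, 'abceccddffeae')
  1 → (24, 'ae')
  2 → (7, 'afefceabceccddffeae')
  3 → (4, 'affafefceabceccddffeae')
  4 → (14, 'bceccddffeae')
  5 → (2, 'bfaffafefceabceccddffeae')
  6 → (17, 'ccddffeae')
  7 → (18, 'cddffeae')
  8 → (11, 'ceabceccddffeae')
  9 → (15, 'ceccddffeae')
  10 → (19, 'ddffeae')
  11 → (20, 'dffeae')
  12 → (25, 'e')
  13 → (12, 'eabceccddffeae')
  14 → (23, 'eae')
  15 → (1, 'ebfaffafefceabceccddffeae')
  16 → (16, 'eccddffeae')
  17 → (0, 'eebfaffafefceabceccddffeae')
  18 → (9, 'efceabceccddffeae')
  19 → (6, 'fafefceabceccddffeae')
  20 → (3, 'faffafefceabceccddffeae')
  21 → (10, 'fceabceccddffeae')
  22 → (22, 'feae')
  23 → (8, 'fefceabceccddffeae')
  24 → (5, 'ffafefceabceccddffeae')
  25 → (21, 'ffeae')

SA = [13, 24, 7, 4, 14, 2, 17, 18, 11, 15, 19, 20, 25, 12, 23, 1, 16, 0, 9, 6, 3, 10, 22, 8, 5, 21]
rank  pair      lcp
   1  s[13:],s[24:]  1  'a'
   2  s[24:],s[7:]  1  'a'
   3  s[7:],s[4:]  2  'af'
   4  s[4:],s[14:]  0  ''
   5  s[14:],s[2:]  1  'b'
   6  s[2:],s[17:]  0  ''
   7  s[17:],s[18:]  1  'c'
   8  s[18:],s[11:]  1  'c'
   9  s[11:],s[15:]  2  'ce'
  10  s[15:],s[19:]  0  ''
  11  s[19:],s[20:]  1  'd'
  12  s[20:],s[25:]  0  ''
  13  s[25:],s[12:]  1  'e'
  14  s[12:],s[23:]  2  'ea'
  15  s[23:],s[1:]  1  'e'
  16  s[1:],s[16:]  1  'e'
  17  s[16:],s[0:]  1  'e'
  18  s[0:],s[9:]  1  'e'
  19  s[9:],s[6:]  0  ''
  20  s[6:],s[3:]  3  'faf'
  21  s[3:],s[10:]  1  'f'
  22  s[10:],s[22:]  1  'f'
  23  s[22:],s[8:]  2  'fe'
  24  s[8:],s[5:]  1  'f'
  25  s[5:],s[21:]  2  'ff'

[0, 1, 1, 2, 0, 1, 0, 1, 1, 2, 0, 1, 0, 1, 2, 1, 1, 1, 1, 0, 3, 1, 1, 2, 1, 2]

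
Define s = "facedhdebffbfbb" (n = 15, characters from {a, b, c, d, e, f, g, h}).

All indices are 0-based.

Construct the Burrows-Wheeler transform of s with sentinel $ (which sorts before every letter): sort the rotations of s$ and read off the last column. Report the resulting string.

bfbffeahedc$bfbd

rank  rotation          last
    0  $facedhdebffbfbb  b
    1  acedhdebffbfbb$f  f
    2  b$facedhdebffbfb  b
    3  bb$facedhdebffbf  f
    4  bfbb$facedhdebff  f
    5  bffbfbb$facedhde  e
    6  cedhdebffbfbb$fa  a
    7  debffbfbb$facedh  h
    8  dhdebffbfbb$face  e
    9  ebffbfbb$facedhd  d
   10  edhdebffbfbb$fac  c
   11  facedhdebffbfbb$  $
   12  fbb$facedhdebffb  b
   13  fbfbb$facedhdebf  f
   14  ffbfbb$facedhdeb  b
   15  hdebffbfbb$faced  d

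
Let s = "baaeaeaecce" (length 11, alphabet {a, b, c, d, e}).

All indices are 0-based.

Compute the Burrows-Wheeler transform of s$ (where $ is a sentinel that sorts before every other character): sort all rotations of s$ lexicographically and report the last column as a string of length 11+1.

rank  rotation      last
    0  $baaeaeaecce  e
    1  aaeaeaecce$b  b
    2  aeaeaecce$ba  a
    3  aeaecce$baae  e
    4  aecce$baaeae  e
    5  baaeaeaecce$  $
    6  cce$baaeaeae  e
    7  ce$baaeaeaec  c
    8  e$baaeaeaecc  c
    9  eaeaecce$baa  a
   10  eaecce$baaea  a
   11  ecce$baaeaea  a

ebaee$eccaaa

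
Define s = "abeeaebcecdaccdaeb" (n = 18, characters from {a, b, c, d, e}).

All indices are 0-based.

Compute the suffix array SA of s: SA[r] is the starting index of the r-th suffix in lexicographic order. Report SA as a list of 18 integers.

sorted suffixes:
  #0 SA[0]=0  'abeeaebcecdaccdaeb'
  #1 SA[1]=11  'accdaeb'
  #2 SA[2]=15  'aeb'
  #3 SA[3]=4  'aebcecdaccdaeb'
  #4 SA[4]=17  'b'
  #5 SA[5]=6  'bcecdaccdaeb'
  #6 SA[6]=1  'beeaebcecdaccdaeb'
  #7 SA[7]=12  'ccdaeb'
  #8 SA[8]=9  'cdaccdaeb'
  #9 SA[9]=13  'cdaeb'
  #10 SA[10]=7  'cecdaccdaeb'
  #11 SA[11]=10  'daccdaeb'
  #12 SA[12]=14  'daeb'
  #13 SA[13]=3  'eaebcecdaccdaeb'
  #14 SA[14]=16  'eb'
  #15 SA[15]=5  'ebcecdaccdaeb'
  #16 SA[16]=8  'ecdaccdaeb'
  #17 SA[17]=2  'eeaebcecdaccdaeb'

[0, 11, 15, 4, 17, 6, 1, 12, 9, 13, 7, 10, 14, 3, 16, 5, 8, 2]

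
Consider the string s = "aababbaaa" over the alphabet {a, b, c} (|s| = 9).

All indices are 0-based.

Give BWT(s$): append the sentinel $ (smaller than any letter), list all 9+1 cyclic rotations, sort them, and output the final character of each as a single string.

rank  rotation    last
    0  $aababbaaa  a
    1  a$aababbaa  a
    2  aa$aababba  a
    3  aaa$aababb  b
    4  aababbaaa$  $
    5  ababbaaa$a  a
    6  abbaaa$aab  b
    7  baaa$aabab  b
    8  babbaaa$aa  a
    9  bbaaa$aaba  a

aaab$abbaa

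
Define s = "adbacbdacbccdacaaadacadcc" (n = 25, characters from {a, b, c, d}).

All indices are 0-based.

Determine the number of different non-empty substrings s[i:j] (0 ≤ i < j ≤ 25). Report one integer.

288

rank→(start, suffix):
  0 → (15, 'aaadacadcc')
  1 → (16, 'aadacadcc')
  2 → (13, 'acaaadacadcc')
  3 → (19, 'acadcc')
  4 → (7, 'acbccdacaaadacadcc')
  5 → (3, 'acbdacbccdacaaadacadcc')
  6 → (17, 'adacadcc')
  7 → (0, 'adbacbdacbccdacaaadacadcc')
  8 → (21, 'adcc')
  9 → (2, 'bacbdacbccdacaaadacadcc')
  10 → (9, 'bccdacaaadacadcc')
  11 → (5, 'bdacbccdacaaadacadcc')
  12 → (24, 'c')
  13 → (14, 'caaadacadcc')
  14 → (20, 'cadcc')
  15 → (8, 'cbccdacaaadacadcc')
  16 → (4, 'cbdacbccdacaaadacadcc')
  17 → (23, 'cc')
  18 → (10, 'ccdacaaadacadcc')
  19 → (11, 'cdacaaadacadcc')
  20 → (12, 'dacaaadacadcc')
  21 → (18, 'dacadcc')
  22 → (6, 'dacbccdacaaadacadcc')
  23 → (1, 'dbacbdacbccdacaaadacadcc')
  24 → (22, 'dcc')

SA = [15, 16, 13, 19, 7, 3, 17, 0, 21, 2, 9, 5, 24, 14, 20, 8, 4, 23, 10, 11, 12, 18, 6, 1, 22]
[i] adj suffixes → lcp
  [1] 15/16 → 2 ('aa')
  [2] 16/13 → 1 ('a')
  [3] 13/19 → 3 ('aca')
  [4] 19/7 → 2 ('ac')
  [5] 7/3 → 3 ('acb')
  [6] 3/17 → 1 ('a')
  [7] 17/0 → 2 ('ad')
  [8] 0/21 → 2 ('ad')
  [9] 21/2 → 0 ('')
  [10] 2/9 → 1 ('b')
  [11] 9/5 → 1 ('b')
  [12] 5/24 → 0 ('')
  [13] 24/14 → 1 ('c')
  [14] 14/20 → 2 ('ca')
  [15] 20/8 → 1 ('c')
  [16] 8/4 → 2 ('cb')
  [17] 4/23 → 1 ('c')
  [18] 23/10 → 2 ('cc')
  [19] 10/11 → 1 ('c')
  [20] 11/12 → 0 ('')
  [21] 12/18 → 4 ('daca')
  [22] 18/6 → 3 ('dac')
  [23] 6/1 → 1 ('d')
  [24] 1/22 → 1 ('d')

n(n+1)/2 = 25·26/2 = 325
Σ LCP = 0 + 2 + 1 + 3 + 2 + 3 + 1 + 2 + 2 + 0 + 1 + 1 + 0 + 1 + 2 + 1 + 2 + 1 + 2 + 1 + 0 + 4 + 3 + 1 + 1 = 37
distinct = 325 − 37 = 288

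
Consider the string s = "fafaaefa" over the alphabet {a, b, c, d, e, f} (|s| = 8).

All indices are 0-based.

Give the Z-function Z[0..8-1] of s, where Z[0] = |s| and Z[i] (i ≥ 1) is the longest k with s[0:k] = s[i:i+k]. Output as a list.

[8, 0, 2, 0, 0, 0, 2, 0]

Z[0]=8
i=1: outside box; Z[1]=0
i=2: outside box; Z[2]=2 grow→box=[2,4)
i=3: min(r-i=1, Z[1]=0)=0; Z[3]=0
i=4: outside box; Z[4]=0
i=5: outside box; Z[5]=0
i=6: outside box; Z[6]=2 grow→box=[6,8)
i=7: min(r-i=1, Z[1]=0)=0; Z[7]=0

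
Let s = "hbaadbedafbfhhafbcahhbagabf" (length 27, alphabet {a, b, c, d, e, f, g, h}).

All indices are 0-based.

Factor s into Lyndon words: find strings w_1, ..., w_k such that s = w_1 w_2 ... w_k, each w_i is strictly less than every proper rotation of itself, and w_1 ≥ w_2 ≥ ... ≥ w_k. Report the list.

emit factor 1: 'h' (i=0, period=1)
emit factor 2: 'b' (i=1, period=1)
emit factor 3: 'aadbedafbfhhafbcahhbagabf' (i=2, period=25)

["h", "b", "aadbedafbfhhafbcahhbagabf"]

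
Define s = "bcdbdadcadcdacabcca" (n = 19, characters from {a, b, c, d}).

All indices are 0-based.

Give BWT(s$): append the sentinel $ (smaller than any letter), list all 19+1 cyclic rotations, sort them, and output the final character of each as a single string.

rank  rotation              last
    0  $bcdbdadcadcdacabcca  a
    1  a$bcdbdadcadcdacabcc  c
    2  abcca$bcdbdadcadcdac  c
    3  acabcca$bcdbdadcadcd  d
    4  adcadcdacabcca$bcdbd  d
    5  adcdacabcca$bcdbdadc  c
    6  bcca$bcdbdadcadcdaca  a
    7  bcdbdadcadcdacabcca$  $
    8  bdadcadcdacabcca$bcd  d
    9  ca$bcdbdadcadcdacabc  c
   10  cabcca$bcdbdadcadcda  a
   11  cadcdacabcca$bcdbdad  d
   12  cca$bcdbdadcadcdacab  b
   13  cdacabcca$bcdbdadcad  d
   14  cdbdadcadcdacabcca$b  b
   15  dacabcca$bcdbdadcadc  c
   16  dadcadcdacabcca$bcdb  b
   17  dbdadcadcdacabcca$bc  c
   18  dcadcdacabcca$bcdbda  a
   19  dcdacabcca$bcdbdadca  a

accddca$dcadbdbcbcaa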